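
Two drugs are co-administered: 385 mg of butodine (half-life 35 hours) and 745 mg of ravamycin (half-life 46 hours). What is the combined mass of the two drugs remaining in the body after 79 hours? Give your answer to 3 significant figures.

butodine: 385 × (1/2)^(79/35) = 385 × (1/2)^2.2571 ≈ 80.537 mg.
ravamycin: 745 × (1/2)^(79/46) = 745 × (1/2)^1.7174 ≈ 226.55 mg.
Total = 80.537 + 226.55 ≈ 307.09 mg.

307 mg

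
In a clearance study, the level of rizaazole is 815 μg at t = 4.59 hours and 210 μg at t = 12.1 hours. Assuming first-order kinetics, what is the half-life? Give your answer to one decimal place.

3.8 hours

Over Δt = 12.1 − 4.59 = 7.51 hours, the level fell by a factor of 815/210 ≈ 3.881.
n = log₂(3.881) ≈ 1.9564 half-lives, so t½ = 7.51/1.9564 ≈ 3.8387 hours.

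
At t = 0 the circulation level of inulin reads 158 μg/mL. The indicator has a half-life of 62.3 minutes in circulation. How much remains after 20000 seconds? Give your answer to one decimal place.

3.9 μg/mL

Convert the elapsed time: 20000 seconds = 333.333 minutes.
Number of half-lives: n = 333.333/62.3 ≈ 5.3505.
Remaining = 158 × (1/2)^5.3505 = 158 × 0.024511 ≈ 3.8727 μg/mL.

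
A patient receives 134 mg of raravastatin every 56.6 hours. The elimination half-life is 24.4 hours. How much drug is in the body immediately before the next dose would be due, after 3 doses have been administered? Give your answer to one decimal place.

33.3 mg

The 3 doses were given 169.8, 113.2, 56.6 hours ago.
Total = 134·(1/2)^(169.8/24.4) + 134·(1/2)^(113.2/24.4) + 134·(1/2)^(56.6/24.4)
      = 1.077 + 5.3768 + 26.842 ≈ 33.296 mg.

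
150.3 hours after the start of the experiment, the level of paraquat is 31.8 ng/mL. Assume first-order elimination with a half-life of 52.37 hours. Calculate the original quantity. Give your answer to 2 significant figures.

Number of half-lives elapsed: n = 150.3/52.37 ≈ 2.87.
A₀ = A × 2^n = 31.8 × 2^2.87 = 31.8 × 7.3105 ≈ 232.47 ng/mL.

230 ng/mL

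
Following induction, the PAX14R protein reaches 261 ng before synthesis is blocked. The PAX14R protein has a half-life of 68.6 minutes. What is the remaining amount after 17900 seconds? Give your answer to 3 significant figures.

Convert the elapsed time: 17900 seconds = 298.333 minutes.
Number of half-lives: n = 298.333/68.6 ≈ 4.3489.
Remaining = 261 × (1/2)^4.3489 = 261 × 0.049075 ≈ 12.808 ng.

12.8 ng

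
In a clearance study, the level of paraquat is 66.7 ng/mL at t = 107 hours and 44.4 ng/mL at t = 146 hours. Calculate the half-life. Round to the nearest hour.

Over Δt = 146 − 107 = 39 hours, the level fell by a factor of 66.7/44.4 ≈ 1.5023.
n = log₂(1.5023) ≈ 0.58713 half-lives, so t½ = 39/0.58713 ≈ 66.425 hours.

66 hours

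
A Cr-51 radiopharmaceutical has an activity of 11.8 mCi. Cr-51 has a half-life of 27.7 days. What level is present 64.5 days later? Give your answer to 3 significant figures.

2.35 mCi

Number of half-lives: n = 64.5/27.7 ≈ 2.3285.
Remaining = 11.8 × (1/2)^2.3285 = 11.8 × 0.19909 ≈ 2.3492 mCi.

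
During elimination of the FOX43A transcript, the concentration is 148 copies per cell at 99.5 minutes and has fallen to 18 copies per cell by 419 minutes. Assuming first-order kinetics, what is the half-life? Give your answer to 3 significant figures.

105 minutes

Over Δt = 419 − 99.5 = 319.5 minutes, the level fell by a factor of 148/18 ≈ 8.2222.
n = log₂(8.2222) ≈ 3.0395 half-lives, so t½ = 319.5/3.0395 ≈ 105.11 minutes.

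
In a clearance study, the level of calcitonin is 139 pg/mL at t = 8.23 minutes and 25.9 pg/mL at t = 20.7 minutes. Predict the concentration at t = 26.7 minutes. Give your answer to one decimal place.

11.5 pg/mL

Over Δt = 20.7 − 8.23 = 12.47 minutes, the level fell by a factor of 139/25.9 ≈ 5.3668.
n = log₂(5.3668) ≈ 2.4241 half-lives, so t½ = 12.47/2.4241 ≈ 5.1443 minutes.
From t = 20.7 to t = 26.7: 25.9 × (1/2)^((26.7−20.7)/5.1443) ≈ 11.54 pg/mL.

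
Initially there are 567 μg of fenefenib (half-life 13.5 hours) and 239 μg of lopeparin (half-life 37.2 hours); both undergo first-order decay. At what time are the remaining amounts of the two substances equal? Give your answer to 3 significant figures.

26.4 hours

Set 567·(1/2)^(t/13.5) = 239·(1/2)^(t/37.2).
Taking log₂: log₂(567/239) = t·(1/13.5 − 1/37.2).
log₂(2.3724) = 1.2463; 1/13.5 − 1/37.2 = 0.047192.
t = 1.2463 / 0.047192 ≈ 26.41 hours.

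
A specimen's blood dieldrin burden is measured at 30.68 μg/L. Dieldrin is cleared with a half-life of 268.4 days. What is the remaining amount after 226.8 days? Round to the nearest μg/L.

Number of half-lives: n = 226.8/268.4 ≈ 0.84501.
Remaining = 30.68 × (1/2)^0.84501 = 30.68 × 0.55671 ≈ 17.08 μg/L.

17 μg/L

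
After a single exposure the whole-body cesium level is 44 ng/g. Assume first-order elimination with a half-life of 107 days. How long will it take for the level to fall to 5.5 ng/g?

5.5/44 = 1/8, so 3 half-lives have elapsed.
t = 3 × 107 = 321 days.

321 days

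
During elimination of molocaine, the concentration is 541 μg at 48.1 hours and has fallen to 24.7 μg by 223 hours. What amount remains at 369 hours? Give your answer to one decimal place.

1.9 μg

Over Δt = 223 − 48.1 = 174.9 hours, the level fell by a factor of 541/24.7 ≈ 21.903.
n = log₂(21.903) ≈ 4.453 half-lives, so t½ = 174.9/4.453 ≈ 39.276 hours.
From t = 223 to t = 369: 24.7 × (1/2)^((369−223)/39.276) ≈ 1.878 μg.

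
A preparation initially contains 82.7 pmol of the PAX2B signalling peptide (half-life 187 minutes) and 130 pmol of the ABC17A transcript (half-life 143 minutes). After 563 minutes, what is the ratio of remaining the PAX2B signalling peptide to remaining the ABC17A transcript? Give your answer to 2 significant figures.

PAX2B signalling peptide: 82.7 × (1/2)^(563/187) = 82.7 × (1/2)^3.0107 ≈ 10.261 pmol.
ABC17A transcript: 130 × (1/2)^(563/143) = 130 × (1/2)^3.9371 ≈ 8.4873 pmol.
Ratio ≈ 10.261 / 8.4873 ≈ 1.209.

1.2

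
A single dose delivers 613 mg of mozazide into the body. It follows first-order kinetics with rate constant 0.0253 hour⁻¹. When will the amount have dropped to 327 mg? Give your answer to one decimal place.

t½ = ln 2 / k = 0.69315 / 0.0253 ≈ 27.397 hours.
Fraction remaining = 327/613 ≈ 0.53344.
n = log₂(613/327) = ln(1.8746)/ln 2 ≈ 0.9066 half-lives.
t = n × t½ = 0.9066 × 27.397 ≈ 24.838 hours.

24.8 hours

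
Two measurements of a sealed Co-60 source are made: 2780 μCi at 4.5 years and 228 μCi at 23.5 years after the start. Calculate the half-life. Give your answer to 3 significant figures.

5.27 years

Over Δt = 23.5 − 4.5 = 19 years, the level fell by a factor of 2780/228 ≈ 12.193.
n = log₂(12.193) ≈ 3.608 half-lives, so t½ = 19/3.608 ≈ 5.2661 years.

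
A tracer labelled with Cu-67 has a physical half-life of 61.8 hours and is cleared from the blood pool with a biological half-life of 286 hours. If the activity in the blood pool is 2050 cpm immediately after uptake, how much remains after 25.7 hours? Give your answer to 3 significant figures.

1/t_eff = 1/t_phys + 1/t_biol = 1/61.8 + 1/286 = 0.019678 per hour.
t_eff = 61.8 × 286 / (61.8 + 286) ≈ 50.819 hours.
Remaining = 2050 × (1/2)^(25.7/50.819) = 2050 × (1/2)^0.50572 ≈ 1443.8 cpm.

1440 cpm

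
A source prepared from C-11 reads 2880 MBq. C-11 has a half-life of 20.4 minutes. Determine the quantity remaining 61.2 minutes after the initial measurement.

Elapsed time is 3 half-lives (61.2/20.4).
Each half-life halves the amount: 2880 × (1/2)^3 = 2880/8 = 360 MBq.

360 MBq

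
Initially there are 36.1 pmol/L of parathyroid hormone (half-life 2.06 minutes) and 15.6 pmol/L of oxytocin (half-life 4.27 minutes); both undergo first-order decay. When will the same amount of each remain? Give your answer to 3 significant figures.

Set 36.1·(1/2)^(t/2.06) = 15.6·(1/2)^(t/4.27).
Taking log₂: log₂(36.1/15.6) = t·(1/2.06 − 1/4.27).
log₂(2.3141) = 1.2105; 1/2.06 − 1/4.27 = 0.25124.
t = 1.2105 / 0.25124 ≈ 4.8178 minutes.

4.82 minutes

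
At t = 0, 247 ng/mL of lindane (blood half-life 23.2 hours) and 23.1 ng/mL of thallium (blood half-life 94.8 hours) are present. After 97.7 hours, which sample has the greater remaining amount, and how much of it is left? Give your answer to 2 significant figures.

lindane: 247 × (1/2)^4.2112 ≈ 13.335 ng/mL.
thallium: 23.1 × (1/2)^1.0306 ≈ 11.308 ng/mL.
Lindane has more remaining, at ≈ 13.335 ng/mL.

lindane, 13 ng/mL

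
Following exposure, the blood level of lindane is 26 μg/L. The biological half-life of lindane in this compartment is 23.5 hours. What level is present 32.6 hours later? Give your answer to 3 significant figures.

9.94 μg/L

Number of half-lives: n = 32.6/23.5 ≈ 1.3872.
Remaining = 26 × (1/2)^1.3872 = 26 × 0.3823 ≈ 9.9397 μg/L.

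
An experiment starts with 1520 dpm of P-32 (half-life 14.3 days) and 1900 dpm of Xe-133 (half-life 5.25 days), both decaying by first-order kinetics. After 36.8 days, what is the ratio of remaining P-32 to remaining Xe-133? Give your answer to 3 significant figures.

P-32: 1520 × (1/2)^(36.8/14.3) = 1520 × (1/2)^2.5734 ≈ 255.37 dpm.
Xe-133: 1900 × (1/2)^(36.8/5.25) = 1900 × (1/2)^7.0095 ≈ 14.746 dpm.
Ratio ≈ 255.37 / 14.746 ≈ 17.318.

17.3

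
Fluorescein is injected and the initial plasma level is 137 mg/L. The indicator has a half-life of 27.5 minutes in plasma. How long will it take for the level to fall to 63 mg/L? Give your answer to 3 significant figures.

Fraction remaining = 63/137 ≈ 0.45985.
n = log₂(137/63) = ln(2.1746)/ln 2 ≈ 1.1208 half-lives.
t = n × t½ = 1.1208 × 27.5 ≈ 30.821 minutes.

30.8 minutes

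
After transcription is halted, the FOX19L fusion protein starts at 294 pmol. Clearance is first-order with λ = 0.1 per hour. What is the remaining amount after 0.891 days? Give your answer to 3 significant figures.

t½ = ln 2 / λ = 0.69315 / 0.1 ≈ 6.9315 hours.
Convert the elapsed time: 0.891 days = 21.384 hours.
Number of half-lives: n = 21.384/6.9315 ≈ 3.0851.
Remaining = 294 × (1/2)^3.0851 = 294 × 0.11784 ≈ 34.646 pmol.

34.6 pmol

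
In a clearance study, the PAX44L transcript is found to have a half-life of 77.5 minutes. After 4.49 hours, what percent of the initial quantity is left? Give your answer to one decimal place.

4.49 hours = 269.4 minutes.
n = 269.4/77.5 ≈ 3.4761 half-lives.
Fraction remaining = (1/2)^3.4761 ≈ 0.089863, i.e. 8.9863%.

9.0%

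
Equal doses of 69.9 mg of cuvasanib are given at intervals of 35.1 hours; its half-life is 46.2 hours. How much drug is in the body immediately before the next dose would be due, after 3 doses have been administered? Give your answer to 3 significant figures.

The 3 doses were given 105.3, 70.2, 35.1 hours ago.
Total = 69.9·(1/2)^(105.3/46.2) + 69.9·(1/2)^(70.2/46.2) + 69.9·(1/2)^(35.1/46.2)
      = 14.4 + 24.382 + 41.283 ≈ 80.065 mg.

80.1 mg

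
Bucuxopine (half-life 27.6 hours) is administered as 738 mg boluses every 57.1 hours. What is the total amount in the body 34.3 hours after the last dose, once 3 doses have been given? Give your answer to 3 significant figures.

404 mg

The 3 doses were given 148.5, 91.4, 34.3 hours ago.
Total = 738·(1/2)^(148.5/27.6) + 738·(1/2)^(91.4/27.6) + 738·(1/2)^(34.3/27.6)
      = 17.717 + 74.331 + 311.85 ≈ 403.9 mg.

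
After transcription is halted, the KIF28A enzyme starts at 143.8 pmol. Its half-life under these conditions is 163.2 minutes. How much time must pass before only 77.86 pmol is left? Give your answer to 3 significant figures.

144 minutes

Fraction remaining = 77.86/143.8 ≈ 0.54145.
n = log₂(143.8/77.86) = ln(1.8469)/ln 2 ≈ 0.88511 half-lives.
t = n × t½ = 0.88511 × 163.2 ≈ 144.45 minutes.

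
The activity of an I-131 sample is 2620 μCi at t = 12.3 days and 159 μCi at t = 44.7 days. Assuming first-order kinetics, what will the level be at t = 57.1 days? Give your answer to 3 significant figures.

Over Δt = 44.7 − 12.3 = 32.4 days, the level fell by a factor of 2620/159 ≈ 16.478.
n = log₂(16.478) ≈ 4.0425 half-lives, so t½ = 32.4/4.0425 ≈ 8.0149 days.
From t = 44.7 to t = 57.1: 159 × (1/2)^((57.1−44.7)/8.0149) ≈ 54.409 μCi.

54.4 μCi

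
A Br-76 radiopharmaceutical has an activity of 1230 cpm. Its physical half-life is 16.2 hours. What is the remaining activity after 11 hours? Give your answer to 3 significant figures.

Number of half-lives: n = 11/16.2 ≈ 0.67901.
Remaining = 1230 × (1/2)^0.67901 = 1230 × 0.62459 ≈ 768.25 cpm.

768 cpm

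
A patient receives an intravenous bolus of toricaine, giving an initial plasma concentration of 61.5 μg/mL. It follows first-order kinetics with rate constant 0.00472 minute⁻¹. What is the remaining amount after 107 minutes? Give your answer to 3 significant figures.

t½ = ln 2 / λ = 0.69315 / 0.00472 ≈ 146.85 minutes.
Number of half-lives: n = 107/146.85 ≈ 0.72862.
Remaining = 61.5 × (1/2)^0.72862 = 61.5 × 0.60348 ≈ 37.114 μg/mL.

37.1 μg/mL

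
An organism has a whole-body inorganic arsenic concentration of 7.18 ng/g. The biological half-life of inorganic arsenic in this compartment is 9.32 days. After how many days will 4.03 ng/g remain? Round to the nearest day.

8 days

Fraction remaining = 4.03/7.18 ≈ 0.56128.
n = log₂(7.18/4.03) = ln(1.7816)/ln 2 ≈ 0.8332 half-lives.
t = n × t½ = 0.8332 × 9.32 ≈ 7.7655 days.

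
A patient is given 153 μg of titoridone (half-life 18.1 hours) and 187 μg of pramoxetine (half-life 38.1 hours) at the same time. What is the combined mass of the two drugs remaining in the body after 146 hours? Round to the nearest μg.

titoridone: 153 × (1/2)^(146/18.1) = 153 × (1/2)^8.0663 ≈ 0.57081 μg.
pramoxetine: 187 × (1/2)^(146/38.1) = 187 × (1/2)^3.832 ≈ 13.131 μg.
Total = 0.57081 + 13.131 ≈ 13.702 μg.

14 μg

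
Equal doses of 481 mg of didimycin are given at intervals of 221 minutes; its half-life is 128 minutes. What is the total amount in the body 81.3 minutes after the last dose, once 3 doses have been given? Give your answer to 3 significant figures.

The 3 doses were given 523.3, 302.3, 81.3 minutes ago.
Total = 481·(1/2)^(523.3/128) + 481·(1/2)^(302.3/128) + 481·(1/2)^(81.3/128)
      = 28.278 + 93.583 + 309.7 ≈ 431.56 mg.

432 mg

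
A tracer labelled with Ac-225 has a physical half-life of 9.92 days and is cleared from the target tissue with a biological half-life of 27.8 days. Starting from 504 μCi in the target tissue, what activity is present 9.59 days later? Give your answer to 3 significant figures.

1/t_eff = 1/t_phys + 1/t_biol = 1/9.92 + 1/27.8 = 0.13678 per day.
t_eff = 9.92 × 27.8 / (9.92 + 27.8) ≈ 7.3111 days.
Remaining = 504 × (1/2)^(9.59/7.3111) = 504 × (1/2)^1.3117 ≈ 203.03 μCi.

203 μCi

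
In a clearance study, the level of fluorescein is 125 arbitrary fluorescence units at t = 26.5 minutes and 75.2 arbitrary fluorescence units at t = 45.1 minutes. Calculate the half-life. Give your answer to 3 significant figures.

25.4 minutes

Over Δt = 45.1 − 26.5 = 18.6 minutes, the level fell by a factor of 125/75.2 ≈ 1.6622.
n = log₂(1.6622) ≈ 0.73312 half-lives, so t½ = 18.6/0.73312 ≈ 25.371 minutes.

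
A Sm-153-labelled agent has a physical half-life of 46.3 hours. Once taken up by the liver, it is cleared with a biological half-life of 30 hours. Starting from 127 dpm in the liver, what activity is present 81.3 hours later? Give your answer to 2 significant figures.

5.7 dpm

1/t_eff = 1/t_phys + 1/t_biol = 1/46.3 + 1/30 = 0.054932 per hour.
t_eff = 46.3 × 30 / (46.3 + 30) ≈ 18.204 hours.
Remaining = 127 × (1/2)^(81.3/18.204) = 127 × (1/2)^4.4659 ≈ 5.7467 dpm.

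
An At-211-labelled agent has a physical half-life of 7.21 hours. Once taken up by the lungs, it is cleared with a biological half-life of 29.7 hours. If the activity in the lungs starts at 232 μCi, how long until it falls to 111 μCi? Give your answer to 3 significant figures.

6.17 hours

1/t_eff = 1/t_phys + 1/t_biol = 1/7.21 + 1/29.7 = 0.17237 per hour.
t_eff = 7.21 × 29.7 / (7.21 + 29.7) ≈ 5.8016 hours.
n = log₂(232/111) ≈ 1.0636; t = 1.0636 × 5.8016 ≈ 6.1704 hours.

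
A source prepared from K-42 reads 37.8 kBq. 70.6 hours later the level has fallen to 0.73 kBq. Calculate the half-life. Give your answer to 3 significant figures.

12.4 hours

A/A₀ = 0.73/37.8 ≈ 0.019312.
n = log₂(51.781) ≈ 5.6943 half-lives elapsed in 70.6 hours.
t½ = 70.6/5.6943 ≈ 12.398 hours.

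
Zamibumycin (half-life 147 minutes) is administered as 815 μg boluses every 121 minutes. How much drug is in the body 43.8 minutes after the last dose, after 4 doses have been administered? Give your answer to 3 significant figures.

1370 μg

The 4 doses were given 406.8, 285.8, 164.8, 43.8 minutes ago.
Total = 815·(1/2)^(406.8/147) + 815·(1/2)^(285.8/147) + 815·(1/2)^(164.8/147) + 815·(1/2)^(43.8/147)
      = 119.7 + 211.78 + 374.69 + 662.92 ≈ 1369.1 μg.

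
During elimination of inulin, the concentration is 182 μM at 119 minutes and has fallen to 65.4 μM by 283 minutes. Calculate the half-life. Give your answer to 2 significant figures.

Over Δt = 283 − 119 = 164 minutes, the level fell by a factor of 182/65.4 ≈ 2.7829.
n = log₂(2.7829) ≈ 1.4766 half-lives, so t½ = 164/1.4766 ≈ 111.07 minutes.

110 minutes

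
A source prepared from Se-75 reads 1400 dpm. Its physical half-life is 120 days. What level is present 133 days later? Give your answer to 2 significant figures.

650 dpm

Number of half-lives: n = 133/120 ≈ 1.1083.
Remaining = 1400 × (1/2)^1.1083 = 1400 × 0.46383 ≈ 649.36 dpm.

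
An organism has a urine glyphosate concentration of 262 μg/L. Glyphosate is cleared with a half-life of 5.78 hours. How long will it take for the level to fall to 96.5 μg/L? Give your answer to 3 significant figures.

Fraction remaining = 96.5/262 ≈ 0.36832.
n = log₂(262/96.5) = ln(2.715)/ln 2 ≈ 1.441 half-lives.
t = n × t½ = 1.441 × 5.78 ≈ 8.3288 hours.

8.33 hours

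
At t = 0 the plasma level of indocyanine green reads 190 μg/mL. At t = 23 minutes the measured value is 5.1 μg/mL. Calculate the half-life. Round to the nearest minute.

4 minutes

A/A₀ = 5.1/190 ≈ 0.026842.
n = log₂(37.255) ≈ 5.2194 half-lives elapsed in 23 minutes.
t½ = 23/5.2194 ≈ 4.4067 minutes.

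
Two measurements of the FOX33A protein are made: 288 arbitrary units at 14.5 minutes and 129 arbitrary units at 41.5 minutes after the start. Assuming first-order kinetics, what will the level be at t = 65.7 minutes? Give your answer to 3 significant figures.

Over Δt = 41.5 − 14.5 = 27 minutes, the level fell by a factor of 288/129 ≈ 2.2326.
n = log₂(2.2326) ≈ 1.1587 half-lives, so t½ = 27/1.1587 ≈ 23.302 minutes.
From t = 41.5 to t = 65.7: 129 × (1/2)^((65.7−41.5)/23.302) ≈ 62.8 arbitrary units.

62.8 arbitrary units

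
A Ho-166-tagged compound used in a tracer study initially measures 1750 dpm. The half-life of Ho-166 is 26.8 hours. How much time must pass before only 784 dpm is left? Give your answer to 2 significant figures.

31 hours

Fraction remaining = 784/1750 ≈ 0.448.
n = log₂(1750/784) = ln(2.2321)/ln 2 ≈ 1.1584 half-lives.
t = n × t½ = 1.1584 × 26.8 ≈ 31.046 hours.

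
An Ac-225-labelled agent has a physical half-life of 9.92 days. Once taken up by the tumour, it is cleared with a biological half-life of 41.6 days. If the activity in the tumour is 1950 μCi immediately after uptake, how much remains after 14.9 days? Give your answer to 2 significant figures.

1/t_eff = 1/t_phys + 1/t_biol = 1/9.92 + 1/41.6 = 0.12484 per day.
t_eff = 9.92 × 41.6 / (9.92 + 41.6) ≈ 8.0099 days.
Remaining = 1950 × (1/2)^(14.9/8.0099) = 1950 × (1/2)^1.8602 ≈ 537.11 μCi.

540 μCi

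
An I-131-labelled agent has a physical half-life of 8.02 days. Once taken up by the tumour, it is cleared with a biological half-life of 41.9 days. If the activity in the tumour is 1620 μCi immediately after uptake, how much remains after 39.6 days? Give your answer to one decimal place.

27.5 μCi

1/t_eff = 1/t_phys + 1/t_biol = 1/8.02 + 1/41.9 = 0.14855 per day.
t_eff = 8.02 × 41.9 / (8.02 + 41.9) ≈ 6.7315 days.
Remaining = 1620 × (1/2)^(39.6/6.7315) = 1620 × (1/2)^5.8828 ≈ 27.455 μCi.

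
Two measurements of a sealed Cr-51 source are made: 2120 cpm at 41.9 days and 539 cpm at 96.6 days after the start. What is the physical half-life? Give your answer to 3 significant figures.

Over Δt = 96.6 − 41.9 = 54.7 days, the level fell by a factor of 2120/539 ≈ 3.9332.
n = log₂(3.9332) ≈ 1.9757 half-lives, so t½ = 54.7/1.9757 ≈ 27.686 days.

27.7 days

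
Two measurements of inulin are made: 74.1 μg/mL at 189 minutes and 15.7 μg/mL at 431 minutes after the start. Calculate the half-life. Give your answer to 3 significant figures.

108 minutes

Over Δt = 431 − 189 = 242 minutes, the level fell by a factor of 74.1/15.7 ≈ 4.7197.
n = log₂(4.7197) ≈ 2.2387 half-lives, so t½ = 242/2.2387 ≈ 108.1 minutes.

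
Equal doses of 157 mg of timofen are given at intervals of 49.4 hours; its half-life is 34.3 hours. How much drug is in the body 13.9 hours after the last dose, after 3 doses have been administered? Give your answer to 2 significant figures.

The 3 doses were given 112.7, 63.3, 13.9 hours ago.
Total = 157·(1/2)^(112.7/34.3) + 157·(1/2)^(63.3/34.3) + 157·(1/2)^(13.9/34.3)
      = 16.099 + 43.687 + 118.55 ≈ 178.34 mg.

180 mg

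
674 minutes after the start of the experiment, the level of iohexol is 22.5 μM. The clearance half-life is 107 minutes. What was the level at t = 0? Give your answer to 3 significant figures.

Number of half-lives elapsed: n = 674/107 ≈ 6.2991.
A₀ = A × 2^n = 22.5 × 2^6.2991 = 22.5 × 78.742 ≈ 1771.7 μM.

1770 μM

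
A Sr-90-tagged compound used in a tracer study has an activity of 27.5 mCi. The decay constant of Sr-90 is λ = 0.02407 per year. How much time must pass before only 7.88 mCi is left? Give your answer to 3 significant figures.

t½ = ln 2 / λ = 0.69315 / 0.02407 ≈ 28.797 years.
Fraction remaining = 7.88/27.5 ≈ 0.28655.
n = log₂(27.5/7.88) = ln(3.4898)/ln 2 ≈ 1.8032 half-lives.
t = n × t½ = 1.8032 × 28.797 ≈ 51.926 years.

51.9 years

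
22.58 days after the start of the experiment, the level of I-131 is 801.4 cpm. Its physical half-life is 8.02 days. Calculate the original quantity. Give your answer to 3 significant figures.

5640 cpm

Number of half-lives elapsed: n = 22.58/8.02 ≈ 2.8155.
A₀ = A × 2^n = 801.4 × 2^2.8155 = 801.4 × 7.0394 ≈ 5641.4 cpm.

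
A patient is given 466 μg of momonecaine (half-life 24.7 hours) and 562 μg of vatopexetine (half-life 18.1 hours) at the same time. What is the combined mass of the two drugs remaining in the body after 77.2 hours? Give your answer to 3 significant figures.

momonecaine: 466 × (1/2)^(77.2/24.7) = 466 × (1/2)^3.1255 ≈ 53.397 μg.
vatopexetine: 562 × (1/2)^(77.2/18.1) = 562 × (1/2)^4.2652 ≈ 29.227 μg.
Total = 53.397 + 29.227 ≈ 82.624 μg.

82.6 μg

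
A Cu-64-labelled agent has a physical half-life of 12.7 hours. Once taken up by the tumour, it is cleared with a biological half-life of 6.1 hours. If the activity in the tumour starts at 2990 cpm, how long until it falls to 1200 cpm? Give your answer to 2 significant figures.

1/t_eff = 1/t_phys + 1/t_biol = 1/12.7 + 1/6.1 = 0.24267 per hour.
t_eff = 12.7 × 6.1 / (12.7 + 6.1) ≈ 4.1207 hours.
n = log₂(2990/1200) ≈ 1.3171; t = 1.3171 × 4.1207 ≈ 5.4275 hours.

5.4 hours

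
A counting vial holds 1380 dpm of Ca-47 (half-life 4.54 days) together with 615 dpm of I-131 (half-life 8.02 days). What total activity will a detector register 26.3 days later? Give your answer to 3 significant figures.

88.2 dpm

Ca-47: 1380 × (1/2)^(26.3/4.54) = 1380 × (1/2)^5.793 ≈ 24.89 dpm.
I-131: 615 × (1/2)^(26.3/8.02) = 615 × (1/2)^3.2793 ≈ 63.344 dpm.
Total = 24.89 + 63.344 ≈ 88.234 dpm.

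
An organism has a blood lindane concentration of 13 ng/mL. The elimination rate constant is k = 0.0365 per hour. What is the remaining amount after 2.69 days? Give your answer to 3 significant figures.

t½ = ln 2 / k = 0.69315 / 0.0365 ≈ 18.99 hours.
Convert the elapsed time: 2.69 days = 64.56 hours.
Number of half-lives: n = 64.56/18.99 ≈ 3.3996.
Remaining = 13 × (1/2)^3.3996 = 13 × 0.094757 ≈ 1.2318 ng/mL.

1.23 ng/mL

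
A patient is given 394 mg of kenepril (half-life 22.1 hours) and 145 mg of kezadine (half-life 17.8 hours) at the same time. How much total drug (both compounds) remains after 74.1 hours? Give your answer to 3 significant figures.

kenepril: 394 × (1/2)^(74.1/22.1) = 394 × (1/2)^3.3529 ≈ 38.562 mg.
kezadine: 145 × (1/2)^(74.1/17.8) = 145 × (1/2)^4.1629 ≈ 8.0948 mg.
Total = 38.562 + 8.0948 ≈ 46.657 mg.

46.7 mg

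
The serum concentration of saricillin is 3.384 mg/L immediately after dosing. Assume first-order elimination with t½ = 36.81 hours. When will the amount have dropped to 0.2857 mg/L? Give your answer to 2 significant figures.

Fraction remaining = 0.2857/3.384 ≈ 0.084427.
n = log₂(3.384/0.2857) = ln(11.845)/ln 2 ≈ 3.5662 half-lives.
t = n × t½ = 3.5662 × 36.81 ≈ 131.27 hours.

130 hours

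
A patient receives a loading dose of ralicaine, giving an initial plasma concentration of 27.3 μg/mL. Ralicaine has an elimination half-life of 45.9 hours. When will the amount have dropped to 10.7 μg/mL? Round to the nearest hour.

Fraction remaining = 10.7/27.3 ≈ 0.39194.
n = log₂(27.3/10.7) = ln(2.5514)/ln 2 ≈ 1.3513 half-lives.
t = n × t½ = 1.3513 × 45.9 ≈ 62.024 hours.

62 hours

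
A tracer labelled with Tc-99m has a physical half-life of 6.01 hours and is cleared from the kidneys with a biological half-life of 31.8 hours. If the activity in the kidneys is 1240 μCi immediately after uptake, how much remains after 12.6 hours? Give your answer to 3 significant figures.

1/t_eff = 1/t_phys + 1/t_biol = 1/6.01 + 1/31.8 = 0.19784 per hour.
t_eff = 6.01 × 31.8 / (6.01 + 31.8) ≈ 5.0547 hours.
Remaining = 1240 × (1/2)^(12.6/5.0547) = 1240 × (1/2)^2.4927 ≈ 220.31 μCi.

220 μCi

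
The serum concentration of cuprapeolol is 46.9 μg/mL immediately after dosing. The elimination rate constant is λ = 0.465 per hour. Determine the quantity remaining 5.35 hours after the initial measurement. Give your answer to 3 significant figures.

t½ = ln 2 / λ = 0.69315 / 0.465 ≈ 1.4906 hours.
Number of half-lives: n = 5.35/1.4906 ≈ 3.5891.
Remaining = 46.9 × (1/2)^3.5891 = 46.9 × 0.083097 ≈ 3.8972 μg/mL.

3.90 μg/mL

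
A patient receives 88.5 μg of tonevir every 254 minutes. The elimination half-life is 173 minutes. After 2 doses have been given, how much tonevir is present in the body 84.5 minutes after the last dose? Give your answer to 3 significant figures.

85.9 μg

The 2 doses were given 338.5, 84.5 minutes ago.
Total = 88.5·(1/2)^(338.5/173) + 88.5·(1/2)^(84.5/173)
      = 22.8 + 63.082 ≈ 85.882 μg.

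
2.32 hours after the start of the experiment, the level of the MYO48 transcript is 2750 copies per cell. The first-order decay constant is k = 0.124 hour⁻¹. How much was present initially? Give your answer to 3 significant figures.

t½ = ln 2 / k = 0.69315 / 0.124 ≈ 5.5899 hours.
Number of half-lives elapsed: n = 2.32/5.5899 ≈ 0.41503.
A₀ = A × 2^n = 2750 × 2^0.41503 = 2750 × 1.3333 ≈ 3666.7 copies per cell.

3670 copies per cell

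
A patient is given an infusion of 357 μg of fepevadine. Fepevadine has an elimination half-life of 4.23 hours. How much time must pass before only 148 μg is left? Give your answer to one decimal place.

Fraction remaining = 148/357 ≈ 0.41457.
n = log₂(357/148) = ln(2.4122)/ln 2 ≈ 1.2703 half-lives.
t = n × t½ = 1.2703 × 4.23 ≈ 5.3735 hours.

5.4 hours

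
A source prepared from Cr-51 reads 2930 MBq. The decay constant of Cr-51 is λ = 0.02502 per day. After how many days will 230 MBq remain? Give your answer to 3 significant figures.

102 days

t½ = ln 2 / λ = 0.69315 / 0.02502 ≈ 27.704 days.
Fraction remaining = 230/2930 ≈ 0.078498.
n = log₂(2930/230) = ln(12.739)/ln 2 ≈ 3.6712 half-lives.
t = n × t½ = 3.6712 × 27.704 ≈ 101.71 days.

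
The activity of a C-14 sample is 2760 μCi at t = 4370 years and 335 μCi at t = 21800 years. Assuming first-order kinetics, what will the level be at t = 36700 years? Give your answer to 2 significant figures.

55 μCi

Over Δt = 21800 − 4370 = 17430 years, the level fell by a factor of 2760/335 ≈ 8.2388.
n = log₂(8.2388) ≈ 3.0424 half-lives, so t½ = 17430/3.0424 ≈ 5729 years.
From t = 21800 to t = 36700: 335 × (1/2)^((36700−21800)/5729) ≈ 55.223 μCi.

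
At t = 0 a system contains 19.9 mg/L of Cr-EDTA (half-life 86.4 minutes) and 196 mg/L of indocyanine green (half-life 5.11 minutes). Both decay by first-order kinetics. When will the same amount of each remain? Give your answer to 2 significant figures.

Set 19.9·(1/2)^(t/86.4) = 196·(1/2)^(t/5.11).
Taking log₂: log₂(19.9/196) = t·(1/86.4 − 1/5.11).
log₂(0.10153) = -3.3; 1/86.4 − 1/5.11 = -0.18412.
t = -3.3 / -0.18412 ≈ 17.923 minutes.

18 minutes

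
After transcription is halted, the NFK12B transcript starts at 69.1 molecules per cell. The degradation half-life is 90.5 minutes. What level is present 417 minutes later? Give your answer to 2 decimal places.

Number of half-lives: n = 417/90.5 ≈ 4.6077.
Remaining = 69.1 × (1/2)^4.6077 = 69.1 × 0.041014 ≈ 2.8341 molecules per cell.

2.83 molecules per cell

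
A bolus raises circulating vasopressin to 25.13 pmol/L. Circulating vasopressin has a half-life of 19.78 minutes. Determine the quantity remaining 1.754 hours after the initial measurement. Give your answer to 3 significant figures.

Convert the elapsed time: 1.754 hours = 105.24 minutes.
Number of half-lives: n = 105.24/19.78 ≈ 5.3205.
Remaining = 25.13 × (1/2)^5.3205 = 25.13 × 0.025024 ≈ 0.62886 pmol/L.

0.629 pmol/L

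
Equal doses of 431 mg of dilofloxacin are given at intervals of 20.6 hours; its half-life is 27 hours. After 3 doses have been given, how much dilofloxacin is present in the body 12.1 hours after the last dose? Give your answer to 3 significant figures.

612 mg

The 3 doses were given 53.3, 32.7, 12.1 hours ago.
Total = 431·(1/2)^(53.3/27) + 431·(1/2)^(32.7/27) + 431·(1/2)^(12.1/27)
      = 109.7 + 186.16 + 315.92 ≈ 611.78 mg.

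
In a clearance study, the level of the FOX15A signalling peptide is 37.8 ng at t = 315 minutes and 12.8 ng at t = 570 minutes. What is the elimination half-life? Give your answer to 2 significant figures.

160 minutes

Over Δt = 570 − 315 = 255 minutes, the level fell by a factor of 37.8/12.8 ≈ 2.9531.
n = log₂(2.9531) ≈ 1.5622 half-lives, so t½ = 255/1.5622 ≈ 163.23 minutes.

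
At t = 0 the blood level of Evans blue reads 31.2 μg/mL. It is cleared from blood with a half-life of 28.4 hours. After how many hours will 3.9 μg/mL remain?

3.9/31.2 = 1/8, so 3 half-lives have elapsed.
t = 3 × 28.4 = 85.2 hours.

85.2 hours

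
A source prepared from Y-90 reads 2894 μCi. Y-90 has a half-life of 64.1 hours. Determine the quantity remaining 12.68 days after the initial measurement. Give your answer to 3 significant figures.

108 μCi

Convert the elapsed time: 12.68 days = 304.32 hours.
Number of half-lives: n = 304.32/64.1 ≈ 4.7476.
Remaining = 2894 × (1/2)^4.7476 = 2894 × 0.037225 ≈ 107.73 μCi.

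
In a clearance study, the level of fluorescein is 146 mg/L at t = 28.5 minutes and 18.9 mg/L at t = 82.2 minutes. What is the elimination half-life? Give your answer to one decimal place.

Over Δt = 82.2 − 28.5 = 53.7 minutes, the level fell by a factor of 146/18.9 ≈ 7.7249.
n = log₂(7.7249) ≈ 2.9495 half-lives, so t½ = 53.7/2.9495 ≈ 18.206 minutes.

18.2 minutes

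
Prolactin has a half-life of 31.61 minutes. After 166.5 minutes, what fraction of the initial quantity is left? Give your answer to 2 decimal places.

0.03

n = 166.5/31.61 ≈ 5.2673 half-lives.
Fraction remaining = (1/2)^5.2673 ≈ 0.025964.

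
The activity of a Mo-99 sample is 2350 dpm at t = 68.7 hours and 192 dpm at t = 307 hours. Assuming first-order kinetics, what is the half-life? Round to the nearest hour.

66 hours

Over Δt = 307 − 68.7 = 238.3 hours, the level fell by a factor of 2350/192 ≈ 12.24.
n = log₂(12.24) ≈ 3.6135 half-lives, so t½ = 238.3/3.6135 ≈ 65.947 hours.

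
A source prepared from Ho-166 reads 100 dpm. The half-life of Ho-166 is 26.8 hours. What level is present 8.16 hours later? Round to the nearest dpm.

81 dpm

Number of half-lives: n = 8.16/26.8 ≈ 0.30448.
Remaining = 100 × (1/2)^0.30448 = 100 × 0.80974 ≈ 80.974 dpm.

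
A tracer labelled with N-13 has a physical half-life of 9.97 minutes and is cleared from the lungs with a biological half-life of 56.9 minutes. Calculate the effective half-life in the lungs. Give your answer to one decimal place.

1/t_eff = 1/t_phys + 1/t_biol = 1/9.97 + 1/56.9 = 0.11788 per minute.
t_eff = 9.97 × 56.9 / (9.97 + 56.9) ≈ 8.4835 minutes.

8.5 minutes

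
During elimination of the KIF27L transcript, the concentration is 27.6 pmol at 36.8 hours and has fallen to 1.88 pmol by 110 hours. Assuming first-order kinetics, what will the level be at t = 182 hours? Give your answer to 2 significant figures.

0.13 pmol

Over Δt = 110 − 36.8 = 73.2 hours, the level fell by a factor of 27.6/1.88 ≈ 14.681.
n = log₂(14.681) ≈ 3.8759 half-lives, so t½ = 73.2/3.8759 ≈ 18.886 hours.
From t = 110 to t = 182: 1.88 × (1/2)^((182−110)/18.886) ≈ 0.13382 pmol.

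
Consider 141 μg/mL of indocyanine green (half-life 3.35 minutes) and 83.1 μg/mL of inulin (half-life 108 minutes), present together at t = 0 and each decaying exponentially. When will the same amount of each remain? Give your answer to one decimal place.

Set 141·(1/2)^(t/3.35) = 83.1·(1/2)^(t/108).
Taking log₂: log₂(141/83.1) = t·(1/3.35 − 1/108).
log₂(1.6968) = 0.76277; 1/3.35 − 1/108 = 0.28925.
t = 0.76277 / 0.28925 ≈ 2.6371 minutes.

2.6 minutes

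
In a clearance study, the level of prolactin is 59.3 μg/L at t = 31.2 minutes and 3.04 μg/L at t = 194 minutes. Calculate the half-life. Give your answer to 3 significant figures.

Over Δt = 194 − 31.2 = 162.8 minutes, the level fell by a factor of 59.3/3.04 ≈ 19.507.
n = log₂(19.507) ≈ 4.2859 half-lives, so t½ = 162.8/4.2859 ≈ 37.985 minutes.

38.0 minutes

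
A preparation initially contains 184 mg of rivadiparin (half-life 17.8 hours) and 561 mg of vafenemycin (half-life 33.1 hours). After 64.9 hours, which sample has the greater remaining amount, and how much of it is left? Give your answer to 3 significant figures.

vafenemycin, 144 mg

rivadiparin: 184 × (1/2)^3.6461 ≈ 14.697 mg.
vafenemycin: 561 × (1/2)^1.9607 ≈ 144.12 mg.
Vafenemycin has more remaining, at ≈ 144.12 mg.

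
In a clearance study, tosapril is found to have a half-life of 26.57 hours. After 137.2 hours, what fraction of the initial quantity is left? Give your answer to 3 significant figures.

0.0279

n = 137.2/26.57 ≈ 5.1637 half-lives.
Fraction remaining = (1/2)^5.1637 ≈ 0.027898.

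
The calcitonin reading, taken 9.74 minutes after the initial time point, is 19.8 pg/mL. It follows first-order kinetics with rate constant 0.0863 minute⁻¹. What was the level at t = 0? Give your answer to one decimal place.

45.9 pg/mL

t½ = ln 2 / k = 0.69315 / 0.0863 ≈ 8.0318 minutes.
Number of half-lives elapsed: n = 9.74/8.0318 ≈ 1.2127.
A₀ = A × 2^n = 19.8 × 2^1.2127 = 19.8 × 2.3177 ≈ 45.89 pg/mL.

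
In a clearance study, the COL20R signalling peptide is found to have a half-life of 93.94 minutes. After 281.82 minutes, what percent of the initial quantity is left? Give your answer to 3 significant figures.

12.5%

n = 281.82/93.94 ≈ 3 half-lives.
Fraction remaining = (1/2)^3 ≈ 0.125, i.e. 12.5%.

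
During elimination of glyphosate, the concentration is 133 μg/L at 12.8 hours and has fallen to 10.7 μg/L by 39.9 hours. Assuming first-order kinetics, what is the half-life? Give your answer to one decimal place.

Over Δt = 39.9 − 12.8 = 27.1 hours, the level fell by a factor of 133/10.7 ≈ 12.43.
n = log₂(12.43) ≈ 3.6357 half-lives, so t½ = 27.1/3.6357 ≈ 7.4538 hours.

7.5 hours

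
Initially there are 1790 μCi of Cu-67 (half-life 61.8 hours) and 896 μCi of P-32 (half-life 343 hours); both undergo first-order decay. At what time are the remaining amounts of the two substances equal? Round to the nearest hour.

75 hours

Set 1790·(1/2)^(t/61.8) = 896·(1/2)^(t/343).
Taking log₂: log₂(1790/896) = t·(1/61.8 − 1/343).
log₂(1.9978) = 0.99839; 1/61.8 − 1/343 = 0.013266.
t = 0.99839 / 0.013266 ≈ 75.26 hours.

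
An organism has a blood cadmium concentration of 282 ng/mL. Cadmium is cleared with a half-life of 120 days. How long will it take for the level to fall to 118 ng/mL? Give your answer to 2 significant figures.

150 days

Fraction remaining = 118/282 ≈ 0.41844.
n = log₂(282/118) = ln(2.3898)/ln 2 ≈ 1.2569 half-lives.
t = n × t½ = 1.2569 × 120 ≈ 150.83 days.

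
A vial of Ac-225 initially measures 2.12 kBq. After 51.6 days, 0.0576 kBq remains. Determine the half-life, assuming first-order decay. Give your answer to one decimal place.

9.9 days

A/A₀ = 0.0576/2.12 ≈ 0.02717.
n = log₂(36.806) ≈ 5.2019 half-lives elapsed in 51.6 days.
t½ = 51.6/5.2019 ≈ 9.9195 days.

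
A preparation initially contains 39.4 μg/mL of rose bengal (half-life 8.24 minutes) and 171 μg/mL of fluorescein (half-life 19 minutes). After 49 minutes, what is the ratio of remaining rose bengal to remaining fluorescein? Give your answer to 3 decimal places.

rose bengal: 39.4 × (1/2)^(49/8.24) = 39.4 × (1/2)^5.9466 ≈ 0.63884 μg/mL.
fluorescein: 171 × (1/2)^(49/19) = 171 × (1/2)^2.5789 ≈ 28.619 μg/mL.
Ratio ≈ 0.63884 / 28.619 ≈ 0.022322.

0.022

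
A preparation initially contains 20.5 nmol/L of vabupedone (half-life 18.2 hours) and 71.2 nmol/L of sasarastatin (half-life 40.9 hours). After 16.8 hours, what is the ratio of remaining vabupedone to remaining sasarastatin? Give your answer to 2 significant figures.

vabupedone: 20.5 × (1/2)^(16.8/18.2) = 20.5 × (1/2)^0.92308 ≈ 10.811 nmol/L.
sasarastatin: 71.2 × (1/2)^(16.8/40.9) = 71.2 × (1/2)^0.41076 ≈ 53.559 nmol/L.
Ratio ≈ 10.811 / 53.559 ≈ 0.20186.

0.20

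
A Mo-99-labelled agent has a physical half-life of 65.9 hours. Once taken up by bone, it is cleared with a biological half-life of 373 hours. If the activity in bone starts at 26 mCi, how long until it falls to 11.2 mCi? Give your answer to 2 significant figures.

1/t_eff = 1/t_phys + 1/t_biol = 1/65.9 + 1/373 = 0.017855 per hour.
t_eff = 65.9 × 373 / (65.9 + 373) ≈ 56.005 hours.
n = log₂(26/11.2) ≈ 1.215; t = 1.215 × 56.005 ≈ 68.047 hours.

68 hours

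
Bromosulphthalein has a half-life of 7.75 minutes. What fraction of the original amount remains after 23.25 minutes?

0.125

n = 23.25/7.75 ≈ 3 half-lives.
Fraction remaining = (1/2)^3 ≈ 0.125.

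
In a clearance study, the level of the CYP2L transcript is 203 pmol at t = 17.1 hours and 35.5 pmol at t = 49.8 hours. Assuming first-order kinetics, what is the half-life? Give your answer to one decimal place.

13.0 hours

Over Δt = 49.8 − 17.1 = 32.7 hours, the level fell by a factor of 203/35.5 ≈ 5.7183.
n = log₂(5.7183) ≈ 2.5156 half-lives, so t½ = 32.7/2.5156 ≈ 12.999 hours.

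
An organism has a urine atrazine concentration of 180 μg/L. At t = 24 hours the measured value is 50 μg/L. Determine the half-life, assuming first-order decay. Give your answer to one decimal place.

13.0 hours

A/A₀ = 50/180 ≈ 0.27778.
n = log₂(3.6) ≈ 1.848 half-lives elapsed in 24 hours.
t½ = 24/1.848 ≈ 12.987 hours.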